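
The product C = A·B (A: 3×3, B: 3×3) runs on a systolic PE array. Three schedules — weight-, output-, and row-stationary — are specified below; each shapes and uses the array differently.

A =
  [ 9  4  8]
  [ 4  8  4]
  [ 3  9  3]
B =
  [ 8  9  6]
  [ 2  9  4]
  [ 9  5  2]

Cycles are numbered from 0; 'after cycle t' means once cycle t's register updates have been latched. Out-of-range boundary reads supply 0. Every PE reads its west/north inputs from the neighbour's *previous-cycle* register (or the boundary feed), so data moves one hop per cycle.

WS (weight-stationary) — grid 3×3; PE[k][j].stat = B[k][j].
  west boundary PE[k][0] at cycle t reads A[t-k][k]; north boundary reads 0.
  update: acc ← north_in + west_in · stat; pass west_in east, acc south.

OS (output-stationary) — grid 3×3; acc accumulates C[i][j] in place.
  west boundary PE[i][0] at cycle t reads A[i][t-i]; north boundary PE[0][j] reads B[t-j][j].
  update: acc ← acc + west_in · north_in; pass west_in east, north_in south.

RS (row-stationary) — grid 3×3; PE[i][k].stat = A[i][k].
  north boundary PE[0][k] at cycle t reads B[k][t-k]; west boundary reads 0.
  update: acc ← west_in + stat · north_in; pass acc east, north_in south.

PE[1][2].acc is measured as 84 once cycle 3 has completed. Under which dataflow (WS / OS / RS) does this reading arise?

dataflow = RS

— WS: 3×3; PE[1][2] trace:
  step 0 · PE1,2: acc=0; fwd→0 fwd↓0
  step 1 · PE1,2: acc=0; fwd→0 fwd↓0
  step 2 · PE1,2: acc=0; fwd→0 fwd↓0
  step 3 · PE1,2: acc=70; fwd→4 fwd↓70
— OS: 3×3; PE[1][2] trace:
  step 0 · PE1,2: acc=0; fwd→0 fwd↓0
  step 1 · PE1,2: acc=0; fwd→0 fwd↓0
  step 2 · PE1,2: acc=0; fwd→0 fwd↓0
  step 3 · PE1,2: acc=24; fwd→4 fwd↓6
— RS: 3×3; PE[1][2] trace:
  step 0 · PE1,2: acc=0; fwd→0 fwd↓0
  step 1 · PE1,2: acc=0; fwd→0 fwd↓0
  step 2 · PE1,2: acc=0; fwd→0 fwd↓0
  step 3 · PE1,2: acc=84; fwd→84 fwd↓9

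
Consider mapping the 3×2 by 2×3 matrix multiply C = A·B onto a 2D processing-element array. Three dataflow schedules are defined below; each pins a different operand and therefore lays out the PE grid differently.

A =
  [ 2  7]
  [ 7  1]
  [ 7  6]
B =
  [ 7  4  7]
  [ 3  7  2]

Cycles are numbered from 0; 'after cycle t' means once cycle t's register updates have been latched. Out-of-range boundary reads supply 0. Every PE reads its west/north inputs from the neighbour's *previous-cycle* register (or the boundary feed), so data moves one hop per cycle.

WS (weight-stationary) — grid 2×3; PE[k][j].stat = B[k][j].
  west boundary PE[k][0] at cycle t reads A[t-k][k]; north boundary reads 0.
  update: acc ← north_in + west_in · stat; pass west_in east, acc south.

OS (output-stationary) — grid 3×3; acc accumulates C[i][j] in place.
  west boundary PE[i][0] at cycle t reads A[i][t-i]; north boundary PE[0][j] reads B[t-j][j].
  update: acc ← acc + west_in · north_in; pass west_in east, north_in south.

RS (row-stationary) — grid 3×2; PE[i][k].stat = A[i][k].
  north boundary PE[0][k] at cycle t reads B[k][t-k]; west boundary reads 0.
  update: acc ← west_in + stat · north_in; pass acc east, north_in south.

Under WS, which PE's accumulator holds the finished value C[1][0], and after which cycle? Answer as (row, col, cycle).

(row, col, cycle) = (1, 0, 2)

Under WS, C[1][0] lands at PE[1][0]:
  @0  [1,0]  acc 0  |  →0  ↓0
  @1  [1,0]  acc 35  |  →7  ↓35
  @2  [1,0]  acc 52  |  →1  ↓52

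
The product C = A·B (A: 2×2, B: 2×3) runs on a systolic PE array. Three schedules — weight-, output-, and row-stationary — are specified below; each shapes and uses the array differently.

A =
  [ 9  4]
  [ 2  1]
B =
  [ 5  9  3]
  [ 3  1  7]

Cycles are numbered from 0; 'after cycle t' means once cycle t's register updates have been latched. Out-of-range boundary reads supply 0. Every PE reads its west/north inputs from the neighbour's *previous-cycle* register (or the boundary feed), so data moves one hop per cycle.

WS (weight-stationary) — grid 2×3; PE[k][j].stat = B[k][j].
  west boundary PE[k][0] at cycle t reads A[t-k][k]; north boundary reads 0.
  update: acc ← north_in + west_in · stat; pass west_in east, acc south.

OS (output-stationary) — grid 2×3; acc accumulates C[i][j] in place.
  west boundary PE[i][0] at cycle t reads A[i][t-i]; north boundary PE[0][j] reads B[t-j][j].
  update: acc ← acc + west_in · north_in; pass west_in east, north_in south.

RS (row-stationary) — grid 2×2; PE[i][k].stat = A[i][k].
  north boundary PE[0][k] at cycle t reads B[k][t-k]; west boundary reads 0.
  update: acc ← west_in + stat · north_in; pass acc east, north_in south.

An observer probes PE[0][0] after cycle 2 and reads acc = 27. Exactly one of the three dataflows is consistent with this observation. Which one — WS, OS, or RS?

WS [2×3] PE[0][0] across cycles:
  @0  [0,0]  acc 45  |  →9  ↓45
  @1  [0,0]  acc 10  |  →2  ↓10
  @2  [0,0]  acc 0  |  →0  ↓0
OS [2×3] PE[0][0] across cycles:
  @0  [0,0]  acc 45  |  →9  ↓5
  @1  [0,0]  acc 57  |  →4  ↓3
  @2  [0,0]  acc 57  |  →0  ↓0
RS [2×2] PE[0][0] across cycles:
  @0  [0,0]  acc 45  |  →45  ↓5
  @1  [0,0]  acc 81  |  →81  ↓9
  @2  [0,0]  acc 27  |  →27  ↓3

dataflow = RS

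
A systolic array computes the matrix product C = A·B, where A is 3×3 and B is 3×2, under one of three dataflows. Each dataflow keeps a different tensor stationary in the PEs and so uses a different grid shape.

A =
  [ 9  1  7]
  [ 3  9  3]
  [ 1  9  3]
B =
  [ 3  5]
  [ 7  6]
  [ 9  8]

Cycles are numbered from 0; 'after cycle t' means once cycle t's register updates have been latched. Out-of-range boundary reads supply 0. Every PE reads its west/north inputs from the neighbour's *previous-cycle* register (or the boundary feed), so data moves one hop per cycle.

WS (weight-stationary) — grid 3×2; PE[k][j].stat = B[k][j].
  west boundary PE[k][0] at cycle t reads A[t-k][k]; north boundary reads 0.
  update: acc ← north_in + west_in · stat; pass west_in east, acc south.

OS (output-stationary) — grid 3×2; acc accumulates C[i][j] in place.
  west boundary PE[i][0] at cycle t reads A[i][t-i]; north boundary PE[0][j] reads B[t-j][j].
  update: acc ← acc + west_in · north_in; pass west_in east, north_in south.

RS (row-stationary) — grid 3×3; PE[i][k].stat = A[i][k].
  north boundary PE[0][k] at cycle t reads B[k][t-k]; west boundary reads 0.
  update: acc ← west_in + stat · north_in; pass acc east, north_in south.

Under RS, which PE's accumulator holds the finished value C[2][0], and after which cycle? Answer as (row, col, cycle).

RS — PE[2][2] is where C[2][0] collects:
  cycle 0: PE[2][2] → acc 0, east 0, south 0
  cycle 1: PE[2][2] → acc 0, east 0, south 0
  cycle 2: PE[2][2] → acc 0, east 0, south 0
  cycle 3: PE[2][2] → acc 0, east 0, south 0
  cycle 4: PE[2][2] → acc 93, east 93, south 9

(row, col, cycle) = (2, 2, 4)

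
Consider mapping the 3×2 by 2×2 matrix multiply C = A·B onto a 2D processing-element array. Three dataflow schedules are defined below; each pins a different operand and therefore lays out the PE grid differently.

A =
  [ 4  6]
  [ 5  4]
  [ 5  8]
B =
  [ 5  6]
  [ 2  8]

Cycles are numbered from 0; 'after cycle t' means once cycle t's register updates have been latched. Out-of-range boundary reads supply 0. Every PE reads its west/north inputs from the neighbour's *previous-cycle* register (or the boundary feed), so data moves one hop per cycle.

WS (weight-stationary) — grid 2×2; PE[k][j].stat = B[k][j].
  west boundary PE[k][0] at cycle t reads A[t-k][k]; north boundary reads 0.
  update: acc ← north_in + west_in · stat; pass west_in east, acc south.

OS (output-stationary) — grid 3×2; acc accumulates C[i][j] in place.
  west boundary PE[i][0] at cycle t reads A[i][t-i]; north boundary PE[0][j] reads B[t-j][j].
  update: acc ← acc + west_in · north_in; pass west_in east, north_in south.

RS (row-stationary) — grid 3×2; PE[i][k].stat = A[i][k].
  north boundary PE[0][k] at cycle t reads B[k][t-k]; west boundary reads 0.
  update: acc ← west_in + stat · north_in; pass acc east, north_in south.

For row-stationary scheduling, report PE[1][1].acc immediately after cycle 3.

RS on a 3×2 grid — tracing PE[1][1] and its feeders:
  c0 r0c1: 0 / 0 / 0
  c0 r1c0: 0 / 0 / 0
  c0 r1c1: 0 / 0 / 0
  c1 r0c1: 32 / 32 / 2
  c1 r1c0: 25 / 25 / 5
  c1 r1c1: 0 / 0 / 0
  c2 r0c1: 72 / 72 / 8
  c2 r1c0: 30 / 30 / 6
  c2 r1c1: 33 / 33 / 2
  c3 r0c1: 0 / 0 / 0
  c3 r1c0: 0 / 0 / 0
  c3 r1c1: 62 / 62 / 8

PE[1][1].acc = 62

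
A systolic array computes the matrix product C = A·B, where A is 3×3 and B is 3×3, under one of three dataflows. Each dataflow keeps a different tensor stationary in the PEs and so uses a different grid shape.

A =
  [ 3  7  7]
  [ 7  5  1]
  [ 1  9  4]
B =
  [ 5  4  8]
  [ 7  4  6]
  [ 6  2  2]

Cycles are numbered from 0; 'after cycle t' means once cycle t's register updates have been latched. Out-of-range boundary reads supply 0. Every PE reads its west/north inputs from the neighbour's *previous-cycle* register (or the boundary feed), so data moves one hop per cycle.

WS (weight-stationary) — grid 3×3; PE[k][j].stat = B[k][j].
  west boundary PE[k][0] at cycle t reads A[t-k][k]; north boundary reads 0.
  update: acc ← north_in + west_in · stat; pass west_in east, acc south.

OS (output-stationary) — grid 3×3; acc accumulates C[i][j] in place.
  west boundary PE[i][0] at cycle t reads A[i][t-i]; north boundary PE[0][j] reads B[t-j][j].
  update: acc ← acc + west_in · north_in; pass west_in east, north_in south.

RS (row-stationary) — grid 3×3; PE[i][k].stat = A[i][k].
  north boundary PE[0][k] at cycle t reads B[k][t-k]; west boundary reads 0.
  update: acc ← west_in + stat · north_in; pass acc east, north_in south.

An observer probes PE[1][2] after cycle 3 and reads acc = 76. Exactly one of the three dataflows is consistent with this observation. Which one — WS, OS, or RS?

Under WS (3×3), PE[1][2]:
  @0  [1,2]  acc 0  |  →0  ↓0
  @1  [1,2]  acc 0  |  →0  ↓0
  @2  [1,2]  acc 0  |  →0  ↓0
  @3  [1,2]  acc 66  |  →7  ↓66
Under OS (3×3), PE[1][2]:
  @0  [1,2]  acc 0  |  →0  ↓0
  @1  [1,2]  acc 0  |  →0  ↓0
  @2  [1,2]  acc 0  |  →0  ↓0
  @3  [1,2]  acc 56  |  →7  ↓8
Under RS (3×3), PE[1][2]:
  @0  [1,2]  acc 0  |  →0  ↓0
  @1  [1,2]  acc 0  |  →0  ↓0
  @2  [1,2]  acc 0  |  →0  ↓0
  @3  [1,2]  acc 76  |  →76  ↓6

dataflow = RS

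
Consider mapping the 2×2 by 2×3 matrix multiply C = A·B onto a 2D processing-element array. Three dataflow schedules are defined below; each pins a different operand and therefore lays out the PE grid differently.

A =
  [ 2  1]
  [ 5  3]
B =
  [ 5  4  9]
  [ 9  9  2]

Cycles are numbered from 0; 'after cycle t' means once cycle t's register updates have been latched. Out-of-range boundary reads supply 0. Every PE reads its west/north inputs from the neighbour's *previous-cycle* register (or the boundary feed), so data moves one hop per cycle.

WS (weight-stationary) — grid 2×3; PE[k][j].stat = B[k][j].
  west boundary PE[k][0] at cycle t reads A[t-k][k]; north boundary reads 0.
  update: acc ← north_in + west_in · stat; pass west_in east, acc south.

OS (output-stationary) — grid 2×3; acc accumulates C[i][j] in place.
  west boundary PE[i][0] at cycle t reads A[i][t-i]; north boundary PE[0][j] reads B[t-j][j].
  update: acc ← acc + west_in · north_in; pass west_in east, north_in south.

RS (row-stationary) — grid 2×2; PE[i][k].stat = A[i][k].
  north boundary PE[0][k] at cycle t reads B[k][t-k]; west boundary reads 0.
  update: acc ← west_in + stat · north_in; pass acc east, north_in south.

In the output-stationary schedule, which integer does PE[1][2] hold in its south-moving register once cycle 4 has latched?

register = 2

OS 2×3: PE[1][2] cycle-by-cycle (with neighbour feeds):
  after 0 — PE[0][2] acc=0, pass-E 0, pass-S 0
  after 0 — PE[1][1] acc=0, pass-E 0, pass-S 0
  after 0 — PE[1][2] acc=0, pass-E 0, pass-S 0
  after 1 — PE[0][2] acc=0, pass-E 0, pass-S 0
  after 1 — PE[1][1] acc=0, pass-E 0, pass-S 0
  after 1 — PE[1][2] acc=0, pass-E 0, pass-S 0
  after 2 — PE[0][2] acc=18, pass-E 2, pass-S 9
  after 2 — PE[1][1] acc=20, pass-E 5, pass-S 4
  after 2 — PE[1][2] acc=0, pass-E 0, pass-S 0
  after 3 — PE[0][2] acc=20, pass-E 1, pass-S 2
  after 3 — PE[1][1] acc=47, pass-E 3, pass-S 9
  after 3 — PE[1][2] acc=45, pass-E 5, pass-S 9
  after 4 — PE[0][2] acc=20, pass-E 0, pass-S 0
  after 4 — PE[1][1] acc=47, pass-E 0, pass-S 0
  after 4 — PE[1][2] acc=51, pass-E 3, pass-S 2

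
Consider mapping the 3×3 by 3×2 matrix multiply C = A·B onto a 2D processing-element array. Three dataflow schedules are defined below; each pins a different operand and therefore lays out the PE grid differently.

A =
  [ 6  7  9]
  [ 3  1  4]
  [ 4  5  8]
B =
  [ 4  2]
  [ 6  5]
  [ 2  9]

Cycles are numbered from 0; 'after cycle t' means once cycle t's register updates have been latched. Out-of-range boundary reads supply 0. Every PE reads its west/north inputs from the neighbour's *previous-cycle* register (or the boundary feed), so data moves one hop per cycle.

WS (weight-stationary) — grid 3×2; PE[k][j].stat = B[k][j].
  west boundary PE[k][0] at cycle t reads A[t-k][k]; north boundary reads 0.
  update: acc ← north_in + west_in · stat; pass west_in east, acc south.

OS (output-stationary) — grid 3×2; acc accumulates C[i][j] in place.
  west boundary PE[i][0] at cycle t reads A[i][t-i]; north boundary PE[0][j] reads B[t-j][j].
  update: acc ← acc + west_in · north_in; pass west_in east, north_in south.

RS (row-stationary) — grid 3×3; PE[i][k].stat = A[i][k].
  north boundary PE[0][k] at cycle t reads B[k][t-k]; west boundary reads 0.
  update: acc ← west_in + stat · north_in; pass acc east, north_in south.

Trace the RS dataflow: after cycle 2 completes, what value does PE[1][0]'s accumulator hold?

PE[1][0].acc = 6

Tracing RS — 3×3 array, target PE[1][0]:
  0: (0,0).acc=24  regs=<24,4>
  0: (1,0).acc=0  regs=<0,0>
  1: (0,0).acc=12  regs=<12,2>
  1: (1,0).acc=12  regs=<12,4>
  2: (0,0).acc=0  regs=<0,0>
  2: (1,0).acc=6  regs=<6,2>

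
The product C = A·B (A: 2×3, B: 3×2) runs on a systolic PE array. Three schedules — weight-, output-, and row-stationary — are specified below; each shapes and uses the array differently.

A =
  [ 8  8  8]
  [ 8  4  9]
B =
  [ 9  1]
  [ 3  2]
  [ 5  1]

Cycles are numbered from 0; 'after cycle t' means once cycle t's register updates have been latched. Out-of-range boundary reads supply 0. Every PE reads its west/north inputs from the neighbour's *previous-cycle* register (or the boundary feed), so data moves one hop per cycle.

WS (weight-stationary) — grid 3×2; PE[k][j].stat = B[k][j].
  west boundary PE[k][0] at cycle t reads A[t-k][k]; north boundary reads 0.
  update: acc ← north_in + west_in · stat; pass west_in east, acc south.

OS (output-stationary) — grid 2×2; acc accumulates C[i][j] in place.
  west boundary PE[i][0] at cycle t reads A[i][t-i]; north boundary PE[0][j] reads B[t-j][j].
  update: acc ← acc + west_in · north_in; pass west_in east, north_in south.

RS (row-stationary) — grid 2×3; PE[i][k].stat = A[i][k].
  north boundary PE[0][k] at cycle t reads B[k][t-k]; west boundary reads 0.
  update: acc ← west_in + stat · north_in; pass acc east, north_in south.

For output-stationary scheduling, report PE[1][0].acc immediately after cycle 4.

Tracing OS — 2×2 array, target PE[1][0]:
  after 0 — PE[0][0] acc=72, pass-E 8, pass-S 9
  after 0 — PE[1][0] acc=0, pass-E 0, pass-S 0
  after 1 — PE[0][0] acc=96, pass-E 8, pass-S 3
  after 1 — PE[1][0] acc=72, pass-E 8, pass-S 9
  after 2 — PE[0][0] acc=136, pass-E 8, pass-S 5
  after 2 — PE[1][0] acc=84, pass-E 4, pass-S 3
  after 3 — PE[0][0] acc=136, pass-E 0, pass-S 0
  after 3 — PE[1][0] acc=129, pass-E 9, pass-S 5
  after 4 — PE[0][0] acc=136, pass-E 0, pass-S 0
  after 4 — PE[1][0] acc=129, pass-E 0, pass-S 0

PE[1][0].acc = 129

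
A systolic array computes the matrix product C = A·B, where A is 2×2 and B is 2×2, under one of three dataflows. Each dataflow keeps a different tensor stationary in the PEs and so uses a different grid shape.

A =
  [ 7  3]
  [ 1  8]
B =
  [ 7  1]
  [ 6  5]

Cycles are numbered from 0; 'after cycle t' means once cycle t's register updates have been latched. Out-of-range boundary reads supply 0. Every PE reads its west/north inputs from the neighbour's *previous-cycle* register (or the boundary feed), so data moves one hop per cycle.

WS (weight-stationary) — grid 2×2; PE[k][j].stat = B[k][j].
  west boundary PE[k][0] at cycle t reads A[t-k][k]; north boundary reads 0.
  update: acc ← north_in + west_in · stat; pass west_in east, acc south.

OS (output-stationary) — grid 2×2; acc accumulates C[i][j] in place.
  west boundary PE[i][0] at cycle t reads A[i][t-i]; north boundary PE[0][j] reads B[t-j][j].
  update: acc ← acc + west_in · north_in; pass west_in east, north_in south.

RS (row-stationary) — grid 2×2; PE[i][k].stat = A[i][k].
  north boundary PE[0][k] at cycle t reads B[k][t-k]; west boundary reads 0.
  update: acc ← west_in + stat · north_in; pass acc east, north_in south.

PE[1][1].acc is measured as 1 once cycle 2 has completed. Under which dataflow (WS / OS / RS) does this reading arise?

dataflow = OS

WS [2×2] PE[1][1] across cycles:
  0: (1,1).acc=0  regs=<0,0>
  1: (1,1).acc=0  regs=<0,0>
  2: (1,1).acc=22  regs=<3,22>
OS [2×2] PE[1][1] across cycles:
  0: (1,1).acc=0  regs=<0,0>
  1: (1,1).acc=0  regs=<0,0>
  2: (1,1).acc=1  regs=<1,1>
RS [2×2] PE[1][1] across cycles:
  0: (1,1).acc=0  regs=<0,0>
  1: (1,1).acc=0  regs=<0,0>
  2: (1,1).acc=55  regs=<55,6>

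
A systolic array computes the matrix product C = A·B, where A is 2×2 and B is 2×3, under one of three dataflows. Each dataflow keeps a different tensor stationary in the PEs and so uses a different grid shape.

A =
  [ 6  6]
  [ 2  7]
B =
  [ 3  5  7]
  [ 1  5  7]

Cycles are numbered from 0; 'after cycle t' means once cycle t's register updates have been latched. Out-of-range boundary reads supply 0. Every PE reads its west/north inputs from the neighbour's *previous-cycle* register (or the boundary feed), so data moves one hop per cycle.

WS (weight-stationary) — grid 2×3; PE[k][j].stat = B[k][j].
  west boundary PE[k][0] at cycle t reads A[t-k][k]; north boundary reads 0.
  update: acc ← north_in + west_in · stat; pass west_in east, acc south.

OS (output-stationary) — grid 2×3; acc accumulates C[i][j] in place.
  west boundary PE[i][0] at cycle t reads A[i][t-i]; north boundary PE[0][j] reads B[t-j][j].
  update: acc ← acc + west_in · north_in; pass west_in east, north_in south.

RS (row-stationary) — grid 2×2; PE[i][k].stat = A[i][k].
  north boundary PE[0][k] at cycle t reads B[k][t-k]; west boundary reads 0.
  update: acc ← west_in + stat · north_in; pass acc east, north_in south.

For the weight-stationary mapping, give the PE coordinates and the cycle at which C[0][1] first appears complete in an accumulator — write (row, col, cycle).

WS: C[0][1] accumulates in PE[1][1]:
  after 0 — PE[1][1] acc=0, pass-E 0, pass-S 0
  after 1 — PE[1][1] acc=0, pass-E 0, pass-S 0
  after 2 — PE[1][1] acc=60, pass-E 6, pass-S 60

(row, col, cycle) = (1, 1, 2)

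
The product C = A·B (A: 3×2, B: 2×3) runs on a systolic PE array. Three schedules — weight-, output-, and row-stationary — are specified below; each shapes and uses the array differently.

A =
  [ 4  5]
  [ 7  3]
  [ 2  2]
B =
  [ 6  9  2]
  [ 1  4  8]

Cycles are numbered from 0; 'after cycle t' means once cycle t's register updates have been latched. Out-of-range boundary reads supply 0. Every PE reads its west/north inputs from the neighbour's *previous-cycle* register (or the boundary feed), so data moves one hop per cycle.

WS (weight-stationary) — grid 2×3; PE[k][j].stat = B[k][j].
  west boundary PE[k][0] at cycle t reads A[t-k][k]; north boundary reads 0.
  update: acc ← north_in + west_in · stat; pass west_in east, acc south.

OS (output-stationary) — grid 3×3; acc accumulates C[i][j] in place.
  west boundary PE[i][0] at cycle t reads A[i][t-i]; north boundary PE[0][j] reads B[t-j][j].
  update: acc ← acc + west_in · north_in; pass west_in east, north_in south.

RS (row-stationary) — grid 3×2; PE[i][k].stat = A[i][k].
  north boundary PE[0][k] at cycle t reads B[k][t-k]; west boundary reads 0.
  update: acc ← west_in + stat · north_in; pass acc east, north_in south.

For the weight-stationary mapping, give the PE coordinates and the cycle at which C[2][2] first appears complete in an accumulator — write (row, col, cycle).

(row, col, cycle) = (1, 2, 5)

WS — PE[1][2] is where C[2][2] collects:
  0: (1,2).acc=0  regs=<0,0>
  1: (1,2).acc=0  regs=<0,0>
  2: (1,2).acc=0  regs=<0,0>
  3: (1,2).acc=48  regs=<5,48>
  4: (1,2).acc=38  regs=<3,38>
  5: (1,2).acc=20  regs=<2,20>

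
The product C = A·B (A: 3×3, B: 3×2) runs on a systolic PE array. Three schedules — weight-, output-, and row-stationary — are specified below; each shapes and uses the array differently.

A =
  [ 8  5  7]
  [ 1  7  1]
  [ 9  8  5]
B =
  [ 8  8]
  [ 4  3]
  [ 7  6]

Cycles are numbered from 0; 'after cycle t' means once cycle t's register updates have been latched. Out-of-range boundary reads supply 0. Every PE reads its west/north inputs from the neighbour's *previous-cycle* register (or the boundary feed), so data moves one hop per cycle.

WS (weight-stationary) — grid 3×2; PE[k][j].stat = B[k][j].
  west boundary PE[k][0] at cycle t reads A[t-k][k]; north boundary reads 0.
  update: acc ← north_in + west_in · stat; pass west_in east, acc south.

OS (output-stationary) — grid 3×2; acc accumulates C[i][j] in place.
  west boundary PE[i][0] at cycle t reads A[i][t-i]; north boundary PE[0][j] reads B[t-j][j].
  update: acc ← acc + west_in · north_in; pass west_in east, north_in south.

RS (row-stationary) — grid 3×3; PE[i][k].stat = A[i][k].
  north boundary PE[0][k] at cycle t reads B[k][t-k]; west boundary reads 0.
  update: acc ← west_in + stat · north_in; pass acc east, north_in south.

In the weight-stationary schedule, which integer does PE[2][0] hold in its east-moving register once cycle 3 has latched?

register = 1

WS on a 3×2 grid — tracing PE[2][0] and its feeders:
  t=0 PE[1][0]: acc=0 h=0 v=0
  t=0 PE[2][0]: acc=0 h=0 v=0
  t=1 PE[1][0]: acc=84 h=5 v=84
  t=1 PE[2][0]: acc=0 h=0 v=0
  t=2 PE[1][0]: acc=36 h=7 v=36
  t=2 PE[2][0]: acc=133 h=7 v=133
  t=3 PE[1][0]: acc=104 h=8 v=104
  t=3 PE[2][0]: acc=43 h=1 v=43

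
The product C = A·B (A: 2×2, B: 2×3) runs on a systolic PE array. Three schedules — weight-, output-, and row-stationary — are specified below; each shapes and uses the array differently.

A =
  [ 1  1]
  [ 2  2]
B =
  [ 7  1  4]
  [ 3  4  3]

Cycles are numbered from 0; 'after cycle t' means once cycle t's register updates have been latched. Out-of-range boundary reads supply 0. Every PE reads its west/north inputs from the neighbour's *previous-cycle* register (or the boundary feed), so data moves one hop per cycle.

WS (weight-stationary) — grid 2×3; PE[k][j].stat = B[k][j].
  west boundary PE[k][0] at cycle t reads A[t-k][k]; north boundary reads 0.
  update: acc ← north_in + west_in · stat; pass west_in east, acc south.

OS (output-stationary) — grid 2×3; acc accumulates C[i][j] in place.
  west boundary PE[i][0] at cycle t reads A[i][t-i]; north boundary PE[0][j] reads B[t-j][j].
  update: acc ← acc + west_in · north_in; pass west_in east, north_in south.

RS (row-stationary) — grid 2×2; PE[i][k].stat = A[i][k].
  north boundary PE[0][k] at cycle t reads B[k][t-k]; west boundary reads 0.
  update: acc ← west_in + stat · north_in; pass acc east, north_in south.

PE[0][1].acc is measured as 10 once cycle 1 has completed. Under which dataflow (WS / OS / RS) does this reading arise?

WS [2×3] PE[0][1] across cycles:
  cycle 0: PE[0][1] → acc 0, east 0, south 0
  cycle 1: PE[0][1] → acc 1, east 1, south 1
OS [2×3] PE[0][1] across cycles:
  cycle 0: PE[0][1] → acc 0, east 0, south 0
  cycle 1: PE[0][1] → acc 1, east 1, south 1
RS [2×2] PE[0][1] across cycles:
  cycle 0: PE[0][1] → acc 0, east 0, south 0
  cycle 1: PE[0][1] → acc 10, east 10, south 3

dataflow = RS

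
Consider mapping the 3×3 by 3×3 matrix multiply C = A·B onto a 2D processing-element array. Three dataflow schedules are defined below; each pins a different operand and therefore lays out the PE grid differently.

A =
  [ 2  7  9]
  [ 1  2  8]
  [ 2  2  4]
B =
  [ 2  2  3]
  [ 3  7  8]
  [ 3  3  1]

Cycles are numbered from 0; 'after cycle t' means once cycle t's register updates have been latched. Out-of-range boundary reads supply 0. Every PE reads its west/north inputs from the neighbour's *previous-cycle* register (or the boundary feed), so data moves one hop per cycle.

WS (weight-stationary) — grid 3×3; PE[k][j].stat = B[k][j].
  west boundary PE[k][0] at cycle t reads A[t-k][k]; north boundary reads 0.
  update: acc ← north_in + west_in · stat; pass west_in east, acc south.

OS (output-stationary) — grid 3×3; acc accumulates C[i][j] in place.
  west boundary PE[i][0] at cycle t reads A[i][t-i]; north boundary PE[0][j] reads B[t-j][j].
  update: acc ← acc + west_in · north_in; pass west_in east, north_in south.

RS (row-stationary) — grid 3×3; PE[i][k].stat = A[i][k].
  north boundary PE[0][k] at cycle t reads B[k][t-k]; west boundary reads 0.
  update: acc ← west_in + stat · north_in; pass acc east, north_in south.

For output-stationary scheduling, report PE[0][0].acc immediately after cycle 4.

OS on a 3×3 grid — tracing PE[0][0] and its feeders:
  t=0 PE[0][0]: acc=4 h=2 v=2
  t=1 PE[0][0]: acc=25 h=7 v=3
  t=2 PE[0][0]: acc=52 h=9 v=3
  t=3 PE[0][0]: acc=52 h=0 v=0
  t=4 PE[0][0]: acc=52 h=0 v=0

PE[0][0].acc = 52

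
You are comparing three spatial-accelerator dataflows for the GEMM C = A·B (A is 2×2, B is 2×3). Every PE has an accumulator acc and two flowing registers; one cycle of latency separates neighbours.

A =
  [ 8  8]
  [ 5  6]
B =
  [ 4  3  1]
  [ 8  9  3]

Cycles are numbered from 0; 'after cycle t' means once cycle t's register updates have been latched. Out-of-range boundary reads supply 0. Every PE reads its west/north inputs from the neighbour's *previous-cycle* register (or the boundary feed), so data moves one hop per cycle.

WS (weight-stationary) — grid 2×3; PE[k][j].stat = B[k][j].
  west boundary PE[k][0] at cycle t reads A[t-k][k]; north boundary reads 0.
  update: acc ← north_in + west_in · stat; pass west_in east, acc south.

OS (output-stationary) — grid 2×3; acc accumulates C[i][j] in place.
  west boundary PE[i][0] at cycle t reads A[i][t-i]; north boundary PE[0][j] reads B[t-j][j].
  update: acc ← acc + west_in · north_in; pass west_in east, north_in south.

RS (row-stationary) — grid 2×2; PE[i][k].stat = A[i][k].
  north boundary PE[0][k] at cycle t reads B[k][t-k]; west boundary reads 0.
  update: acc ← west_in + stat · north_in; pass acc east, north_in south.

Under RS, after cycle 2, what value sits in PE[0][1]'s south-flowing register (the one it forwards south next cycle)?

RS (2×2). Following PE[0][1] plus its west/north inputs:
  [0] (0,0) acc=32 (h:32 v:4)
  [0] (0,1) acc=0 (h:0 v:0)
  [1] (0,0) acc=24 (h:24 v:3)
  [1] (0,1) acc=96 (h:96 v:8)
  [2] (0,0) acc=8 (h:8 v:1)
  [2] (0,1) acc=96 (h:96 v:9)

register = 9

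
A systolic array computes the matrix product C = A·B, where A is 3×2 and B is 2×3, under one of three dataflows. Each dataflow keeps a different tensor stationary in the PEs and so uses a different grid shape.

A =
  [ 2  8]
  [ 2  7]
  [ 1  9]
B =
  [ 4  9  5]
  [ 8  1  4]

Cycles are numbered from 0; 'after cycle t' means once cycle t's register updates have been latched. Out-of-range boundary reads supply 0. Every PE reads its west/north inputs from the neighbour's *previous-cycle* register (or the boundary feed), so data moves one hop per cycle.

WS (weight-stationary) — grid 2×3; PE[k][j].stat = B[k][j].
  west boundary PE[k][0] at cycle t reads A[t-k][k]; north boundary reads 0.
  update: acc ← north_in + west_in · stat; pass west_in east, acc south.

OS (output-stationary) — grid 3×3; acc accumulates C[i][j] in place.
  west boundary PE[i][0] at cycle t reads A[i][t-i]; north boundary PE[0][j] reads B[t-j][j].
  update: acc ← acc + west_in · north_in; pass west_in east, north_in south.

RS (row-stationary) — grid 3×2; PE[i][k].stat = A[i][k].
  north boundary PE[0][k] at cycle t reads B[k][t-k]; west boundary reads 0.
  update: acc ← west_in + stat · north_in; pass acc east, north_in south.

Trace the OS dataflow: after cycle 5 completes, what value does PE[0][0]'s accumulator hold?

OS 3×3: PE[0][0] cycle-by-cycle (with neighbour feeds):
  0: (0,0).acc=8  regs=<2,4>
  1: (0,0).acc=72  regs=<8,8>
  2: (0,0).acc=72  regs=<0,0>
  3: (0,0).acc=72  regs=<0,0>
  4: (0,0).acc=72  regs=<0,0>
  5: (0,0).acc=72  regs=<0,0>

PE[0][0].acc = 72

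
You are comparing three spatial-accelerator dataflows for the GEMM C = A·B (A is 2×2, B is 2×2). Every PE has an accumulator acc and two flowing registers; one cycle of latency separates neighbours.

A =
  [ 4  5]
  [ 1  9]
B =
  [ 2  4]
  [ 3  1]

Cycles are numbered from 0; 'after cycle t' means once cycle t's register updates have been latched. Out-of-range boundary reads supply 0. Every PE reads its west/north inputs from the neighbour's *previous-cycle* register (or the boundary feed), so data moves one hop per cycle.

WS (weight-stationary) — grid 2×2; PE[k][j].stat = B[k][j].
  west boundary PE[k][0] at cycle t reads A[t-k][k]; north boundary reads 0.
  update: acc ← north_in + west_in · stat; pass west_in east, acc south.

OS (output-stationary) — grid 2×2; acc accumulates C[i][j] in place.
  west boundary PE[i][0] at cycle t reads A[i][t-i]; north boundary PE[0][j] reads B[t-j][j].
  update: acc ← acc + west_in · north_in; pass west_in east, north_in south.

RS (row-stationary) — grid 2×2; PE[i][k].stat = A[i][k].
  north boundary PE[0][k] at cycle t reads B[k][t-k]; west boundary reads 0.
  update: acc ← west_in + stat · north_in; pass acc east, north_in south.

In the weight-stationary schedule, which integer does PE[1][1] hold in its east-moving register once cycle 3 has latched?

WS 2×2: PE[1][1] cycle-by-cycle (with neighbour feeds):
  after 0 — PE[0][1] acc=0, pass-E 0, pass-S 0
  after 0 — PE[1][0] acc=0, pass-E 0, pass-S 0
  after 0 — PE[1][1] acc=0, pass-E 0, pass-S 0
  after 1 — PE[0][1] acc=16, pass-E 4, pass-S 16
  after 1 — PE[1][0] acc=23, pass-E 5, pass-S 23
  after 1 — PE[1][1] acc=0, pass-E 0, pass-S 0
  after 2 — PE[0][1] acc=4, pass-E 1, pass-S 4
  after 2 — PE[1][0] acc=29, pass-E 9, pass-S 29
  after 2 — PE[1][1] acc=21, pass-E 5, pass-S 21
  after 3 — PE[0][1] acc=0, pass-E 0, pass-S 0
  after 3 — PE[1][0] acc=0, pass-E 0, pass-S 0
  after 3 — PE[1][1] acc=13, pass-E 9, pass-S 13

register = 9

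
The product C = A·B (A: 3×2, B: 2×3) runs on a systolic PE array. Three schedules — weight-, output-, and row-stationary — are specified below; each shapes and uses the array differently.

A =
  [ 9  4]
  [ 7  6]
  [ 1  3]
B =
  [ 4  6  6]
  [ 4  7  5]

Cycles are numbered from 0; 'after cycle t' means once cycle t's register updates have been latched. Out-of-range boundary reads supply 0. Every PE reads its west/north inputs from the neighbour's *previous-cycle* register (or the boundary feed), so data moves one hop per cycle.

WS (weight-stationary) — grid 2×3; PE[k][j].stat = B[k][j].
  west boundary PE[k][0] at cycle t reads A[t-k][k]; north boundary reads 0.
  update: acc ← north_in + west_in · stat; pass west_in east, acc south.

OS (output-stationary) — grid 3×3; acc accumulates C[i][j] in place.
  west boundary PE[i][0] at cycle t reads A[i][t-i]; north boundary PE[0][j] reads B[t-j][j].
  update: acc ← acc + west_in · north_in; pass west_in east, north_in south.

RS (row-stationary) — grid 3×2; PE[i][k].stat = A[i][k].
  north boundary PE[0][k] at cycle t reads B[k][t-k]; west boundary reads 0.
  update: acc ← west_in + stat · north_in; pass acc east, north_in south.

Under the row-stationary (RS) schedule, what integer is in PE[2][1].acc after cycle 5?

PE[2][1].acc = 21

RS (3×2). Following PE[2][1] plus its west/north inputs:
  @0  [1,1]  acc 0  |  →0  ↓0
  @0  [2,0]  acc 0  |  →0  ↓0
  @0  [2,1]  acc 0  |  →0  ↓0
  @1  [1,1]  acc 0  |  →0  ↓0
  @1  [2,0]  acc 0  |  →0  ↓0
  @1  [2,1]  acc 0  |  →0  ↓0
  @2  [1,1]  acc 52  |  →52  ↓4
  @2  [2,0]  acc 4  |  →4  ↓4
  @2  [2,1]  acc 0  |  →0  ↓0
  @3  [1,1]  acc 84  |  →84  ↓7
  @3  [2,0]  acc 6  |  →6  ↓6
  @3  [2,1]  acc 16  |  →16  ↓4
  @4  [1,1]  acc 72  |  →72  ↓5
  @4  [2,0]  acc 6  |  →6  ↓6
  @4  [2,1]  acc 27  |  →27  ↓7
  @5  [1,1]  acc 0  |  →0  ↓0
  @5  [2,0]  acc 0  |  →0  ↓0
  @5  [2,1]  acc 21  |  →21  ↓5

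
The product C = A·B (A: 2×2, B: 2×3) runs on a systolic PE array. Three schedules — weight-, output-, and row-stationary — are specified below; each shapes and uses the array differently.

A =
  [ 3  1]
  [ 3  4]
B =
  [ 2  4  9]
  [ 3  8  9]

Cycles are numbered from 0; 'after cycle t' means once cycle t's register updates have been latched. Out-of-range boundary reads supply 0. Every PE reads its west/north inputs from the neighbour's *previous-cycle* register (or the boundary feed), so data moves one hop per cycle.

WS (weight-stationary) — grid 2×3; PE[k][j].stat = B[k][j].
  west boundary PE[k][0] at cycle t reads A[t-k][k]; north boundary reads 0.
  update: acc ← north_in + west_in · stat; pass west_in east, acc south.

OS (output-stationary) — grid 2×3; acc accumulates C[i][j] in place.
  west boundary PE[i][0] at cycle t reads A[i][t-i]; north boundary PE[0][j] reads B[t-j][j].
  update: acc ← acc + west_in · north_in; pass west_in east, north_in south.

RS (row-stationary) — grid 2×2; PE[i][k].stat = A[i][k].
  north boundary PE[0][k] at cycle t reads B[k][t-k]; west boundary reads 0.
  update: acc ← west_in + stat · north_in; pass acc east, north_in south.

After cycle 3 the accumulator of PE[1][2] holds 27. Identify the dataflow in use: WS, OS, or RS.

dataflow = OS

— WS: 2×3; PE[1][2] trace:
  0: (1,2).acc=0  regs=<0,0>
  1: (1,2).acc=0  regs=<0,0>
  2: (1,2).acc=0  regs=<0,0>
  3: (1,2).acc=36  regs=<1,36>
— OS: 2×3; PE[1][2] trace:
  0: (1,2).acc=0  regs=<0,0>
  1: (1,2).acc=0  regs=<0,0>
  2: (1,2).acc=0  regs=<0,0>
  3: (1,2).acc=27  regs=<3,9>
RS (2×2): PE[1][2] does not exist.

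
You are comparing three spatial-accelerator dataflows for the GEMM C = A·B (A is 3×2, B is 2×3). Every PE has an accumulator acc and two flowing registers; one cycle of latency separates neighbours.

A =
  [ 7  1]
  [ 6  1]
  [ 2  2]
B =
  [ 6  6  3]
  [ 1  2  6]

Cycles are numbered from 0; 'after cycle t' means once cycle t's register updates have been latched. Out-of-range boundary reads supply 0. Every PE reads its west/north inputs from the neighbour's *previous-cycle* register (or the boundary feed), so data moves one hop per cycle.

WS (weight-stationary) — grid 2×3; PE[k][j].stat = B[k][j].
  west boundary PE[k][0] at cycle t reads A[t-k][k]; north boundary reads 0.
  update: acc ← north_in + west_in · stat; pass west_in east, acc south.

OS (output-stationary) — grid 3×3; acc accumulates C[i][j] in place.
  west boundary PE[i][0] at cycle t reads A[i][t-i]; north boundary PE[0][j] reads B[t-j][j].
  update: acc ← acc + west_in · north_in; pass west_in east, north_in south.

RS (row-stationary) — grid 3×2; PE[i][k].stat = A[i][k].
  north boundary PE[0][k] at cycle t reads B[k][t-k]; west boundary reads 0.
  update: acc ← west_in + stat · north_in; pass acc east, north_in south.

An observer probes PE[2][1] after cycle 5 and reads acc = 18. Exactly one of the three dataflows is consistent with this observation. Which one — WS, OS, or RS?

WS: PE[2][1] is outside its 2×3 grid.
Under OS (3×3), PE[2][1]:
  after 0 — PE[2][1] acc=0, pass-E 0, pass-S 0
  after 1 — PE[2][1] acc=0, pass-E 0, pass-S 0
  after 2 — PE[2][1] acc=0, pass-E 0, pass-S 0
  after 3 — PE[2][1] acc=12, pass-E 2, pass-S 6
  after 4 — PE[2][1] acc=16, pass-E 2, pass-S 2
  after 5 — PE[2][1] acc=16, pass-E 0, pass-S 0
Under RS (3×2), PE[2][1]:
  after 0 — PE[2][1] acc=0, pass-E 0, pass-S 0
  after 1 — PE[2][1] acc=0, pass-E 0, pass-S 0
  after 2 — PE[2][1] acc=0, pass-E 0, pass-S 0
  after 3 — PE[2][1] acc=14, pass-E 14, pass-S 1
  after 4 — PE[2][1] acc=16, pass-E 16, pass-S 2
  after 5 — PE[2][1] acc=18, pass-E 18, pass-S 6

dataflow = RS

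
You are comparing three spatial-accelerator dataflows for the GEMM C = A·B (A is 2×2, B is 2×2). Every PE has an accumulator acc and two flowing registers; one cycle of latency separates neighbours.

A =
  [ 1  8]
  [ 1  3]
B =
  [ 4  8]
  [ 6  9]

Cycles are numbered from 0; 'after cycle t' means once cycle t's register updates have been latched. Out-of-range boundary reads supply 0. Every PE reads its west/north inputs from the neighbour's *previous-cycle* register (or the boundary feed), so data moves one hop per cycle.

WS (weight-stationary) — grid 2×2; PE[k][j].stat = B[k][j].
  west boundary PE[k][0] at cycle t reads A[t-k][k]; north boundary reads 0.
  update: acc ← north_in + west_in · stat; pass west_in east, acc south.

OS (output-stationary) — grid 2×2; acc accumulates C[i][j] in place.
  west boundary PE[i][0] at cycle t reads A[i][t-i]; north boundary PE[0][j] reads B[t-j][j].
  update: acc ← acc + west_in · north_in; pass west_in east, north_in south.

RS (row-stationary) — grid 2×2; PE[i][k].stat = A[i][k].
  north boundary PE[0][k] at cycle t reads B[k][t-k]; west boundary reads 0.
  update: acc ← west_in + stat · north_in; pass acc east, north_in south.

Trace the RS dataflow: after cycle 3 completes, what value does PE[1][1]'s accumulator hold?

PE[1][1].acc = 35

Tracing RS — 2×2 array, target PE[1][1]:
  t=0 PE[0][1]: acc=0 h=0 v=0
  t=0 PE[1][0]: acc=0 h=0 v=0
  t=0 PE[1][1]: acc=0 h=0 v=0
  t=1 PE[0][1]: acc=52 h=52 v=6
  t=1 PE[1][0]: acc=4 h=4 v=4
  t=1 PE[1][1]: acc=0 h=0 v=0
  t=2 PE[0][1]: acc=80 h=80 v=9
  t=2 PE[1][0]: acc=8 h=8 v=8
  t=2 PE[1][1]: acc=22 h=22 v=6
  t=3 PE[0][1]: acc=0 h=0 v=0
  t=3 PE[1][0]: acc=0 h=0 v=0
  t=3 PE[1][1]: acc=35 h=35 v=9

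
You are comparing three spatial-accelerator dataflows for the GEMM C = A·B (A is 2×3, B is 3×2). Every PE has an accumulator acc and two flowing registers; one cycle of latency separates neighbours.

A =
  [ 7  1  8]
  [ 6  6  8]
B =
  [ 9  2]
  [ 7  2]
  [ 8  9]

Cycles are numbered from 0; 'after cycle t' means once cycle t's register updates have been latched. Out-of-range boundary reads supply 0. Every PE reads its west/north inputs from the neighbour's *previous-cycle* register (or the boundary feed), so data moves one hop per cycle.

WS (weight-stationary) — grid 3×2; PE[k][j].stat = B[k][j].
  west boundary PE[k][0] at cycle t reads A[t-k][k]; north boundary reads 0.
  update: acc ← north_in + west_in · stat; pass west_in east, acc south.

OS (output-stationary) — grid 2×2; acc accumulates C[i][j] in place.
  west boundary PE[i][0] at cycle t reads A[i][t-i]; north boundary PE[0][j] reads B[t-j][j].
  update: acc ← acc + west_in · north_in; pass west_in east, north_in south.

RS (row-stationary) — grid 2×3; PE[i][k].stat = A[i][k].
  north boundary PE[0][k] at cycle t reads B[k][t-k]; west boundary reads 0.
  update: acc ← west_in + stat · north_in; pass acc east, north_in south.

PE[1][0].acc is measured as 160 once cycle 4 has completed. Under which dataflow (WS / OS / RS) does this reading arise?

WS (3×2 grid), PE[1][0]:
  step 0 · PE1,0: acc=0; fwd→0 fwd↓0
  step 1 · PE1,0: acc=70; fwd→1 fwd↓70
  step 2 · PE1,0: acc=96; fwd→6 fwd↓96
  step 3 · PE1,0: acc=0; fwd→0 fwd↓0
  step 4 · PE1,0: acc=0; fwd→0 fwd↓0
OS (2×2 grid), PE[1][0]:
  step 0 · PE1,0: acc=0; fwd→0 fwd↓0
  step 1 · PE1,0: acc=54; fwd→6 fwd↓9
  step 2 · PE1,0: acc=96; fwd→6 fwd↓7
  step 3 · PE1,0: acc=160; fwd→8 fwd↓8
  step 4 · PE1,0: acc=160; fwd→0 fwd↓0
RS (2×3 grid), PE[1][0]:
  step 0 · PE1,0: acc=0; fwd→0 fwd↓0
  step 1 · PE1,0: acc=54; fwd→54 fwd↓9
  step 2 · PE1,0: acc=12; fwd→12 fwd↓2
  step 3 · PE1,0: acc=0; fwd→0 fwd↓0
  step 4 · PE1,0: acc=0; fwd→0 fwd↓0

dataflow = OS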